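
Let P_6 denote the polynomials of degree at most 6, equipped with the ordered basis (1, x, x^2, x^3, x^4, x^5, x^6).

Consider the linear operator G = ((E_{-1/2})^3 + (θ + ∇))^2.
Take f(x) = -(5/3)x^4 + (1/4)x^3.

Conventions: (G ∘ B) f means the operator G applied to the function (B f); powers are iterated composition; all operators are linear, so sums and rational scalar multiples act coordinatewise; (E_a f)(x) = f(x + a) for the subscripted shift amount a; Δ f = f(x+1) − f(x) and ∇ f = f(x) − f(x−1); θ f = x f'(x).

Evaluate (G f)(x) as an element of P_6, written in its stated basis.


the image equals g(x) = -(125/3)x^4 + 34x^3 - (861/8)x^2 + (851/6)x - 7295/96

E_{-1/2} f = -(5/3)x^4 + (43/12)x^3 - (23/8)x^2 + (49/48)x - 13/96
E_{-1/2} E_{-1/2} f = -(5/3)x^4 + (83/12)x^3 - (43/4)x^2 + (89/12)x - 23/12
E_{-1/2} E_{-1/2} E_{-1/2} f = -(5/3)x^4 + (41/4)x^3 - (189/8)x^2 + (387/16)x - 297/32
θ f = -(20/3)x^4 + (3/4)x^3
∇ f = -(20/3)x^3 + (43/4)x^2 - (89/12)x + 23/12
(θ + ∇) f = -(20/3)x^4 - (71/12)x^3 + (43/4)x^2 - (89/12)x + 23/12
((E_{-1/2})^3 + (θ + ∇)) f = -(25/3)x^4 + (13/3)x^3 - (103/8)x^2 + (805/48)x - 707/96
E_{-1/2} ((E_{-1/2})^3 + (θ + ∇)) f = -(25/3)x^4 + 21x^3 - (255/8)x^2 + (593/16)x - 641/32
E_{-1/2} E_{-1/2} ((E_{-1/2})^3 + (θ + ∇)) f = -(25/3)x^4 + (113/3)x^3 - (607/8)x^2 + (4265/48)x - 4769/96
E_{-1/2} E_{-1/2} E_{-1/2} ((E_{-1/2})^3 + (θ + ∇)) f = -(25/3)x^4 + (163/3)x^3 - (1159/8)x^2 + (9463/48)x - 11357/96
θ ((E_{-1/2})^3 + (θ + ∇)) f = -(100/3)x^4 + 13x^3 - (103/4)x^2 + (805/48)x
∇ ((E_{-1/2})^3 + (θ + ∇)) f = -(100/3)x^3 + 63x^2 - (865/12)x + 677/16
(θ + ∇) ((E_{-1/2})^3 + (θ + ∇)) f = -(100/3)x^4 - (61/3)x^3 + (149/4)x^2 - (885/16)x + 677/16
((E_{-1/2})^3 + (θ + ∇)) ((E_{-1/2})^3 + (θ + ∇)) f = -(125/3)x^4 + 34x^3 - (861/8)x^2 + (851/6)x - 7295/96


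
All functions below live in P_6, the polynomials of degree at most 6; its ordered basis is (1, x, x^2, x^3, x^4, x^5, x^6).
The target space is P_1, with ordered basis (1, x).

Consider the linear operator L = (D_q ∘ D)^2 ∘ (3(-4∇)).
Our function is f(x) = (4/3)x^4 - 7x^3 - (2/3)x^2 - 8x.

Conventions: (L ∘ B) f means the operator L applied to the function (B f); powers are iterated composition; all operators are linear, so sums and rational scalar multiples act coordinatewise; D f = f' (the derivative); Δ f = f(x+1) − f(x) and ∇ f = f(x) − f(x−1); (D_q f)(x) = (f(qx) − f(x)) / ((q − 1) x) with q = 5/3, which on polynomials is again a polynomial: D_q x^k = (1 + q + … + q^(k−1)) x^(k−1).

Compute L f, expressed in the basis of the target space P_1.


the image equals g(x) = 0

∇ f = (16/3)x^3 - 29x^2 + 25x - 47/3
(-4∇) f = -(64/3)x^3 + 116x^2 - 100x + 188/3
(3(-4∇)) f = -64x^3 + 348x^2 - 300x + 188
D (3(-4∇)) f = -192x^2 + 696x - 300
D_q D (3(-4∇)) f = -512x + 696
D (D_q ∘ D) (3(-4∇)) f = -512
D_q D (D_q ∘ D) (3(-4∇)) f = 0


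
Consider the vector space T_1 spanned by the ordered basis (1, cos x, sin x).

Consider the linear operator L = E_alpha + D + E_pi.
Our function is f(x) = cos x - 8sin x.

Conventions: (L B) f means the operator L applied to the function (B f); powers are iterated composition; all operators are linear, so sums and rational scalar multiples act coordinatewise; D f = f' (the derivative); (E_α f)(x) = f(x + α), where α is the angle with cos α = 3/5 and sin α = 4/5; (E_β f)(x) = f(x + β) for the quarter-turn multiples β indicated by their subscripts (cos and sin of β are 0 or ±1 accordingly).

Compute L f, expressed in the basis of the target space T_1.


E_alpha f = -(29/5)cos x - (28/5)sin x
D f = -8cos x - sin x
E_pi f = -cos x + 8sin x
(E_alpha + D + E_pi) f = -(74/5)cos x + (7/5)sin x

the image equals g(x) = -(74/5)cos x + (7/5)sin x


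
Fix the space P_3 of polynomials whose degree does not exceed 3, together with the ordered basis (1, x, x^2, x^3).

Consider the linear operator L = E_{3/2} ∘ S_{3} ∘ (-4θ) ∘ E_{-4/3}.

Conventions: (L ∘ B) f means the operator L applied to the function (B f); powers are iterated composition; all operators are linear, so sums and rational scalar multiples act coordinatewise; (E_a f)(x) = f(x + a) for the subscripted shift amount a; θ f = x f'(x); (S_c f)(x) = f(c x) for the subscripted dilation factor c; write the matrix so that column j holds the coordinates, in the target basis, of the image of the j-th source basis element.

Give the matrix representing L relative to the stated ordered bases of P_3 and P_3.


image of 1: 0
image of x: -12x - 18
image of x^2: -72x^2 - 184x - 114
image of x^3: -324x^3 - 1170x^2 - 1387x - 1083/2
each image's coordinates form column j of the matrix

the matrix is [[0, -18, -114, -1083/2]; [0, -12, -184, -1387]; [0, 0, -72, -1170]; [0, 0, 0, -324]] (rows listed top to bottom)


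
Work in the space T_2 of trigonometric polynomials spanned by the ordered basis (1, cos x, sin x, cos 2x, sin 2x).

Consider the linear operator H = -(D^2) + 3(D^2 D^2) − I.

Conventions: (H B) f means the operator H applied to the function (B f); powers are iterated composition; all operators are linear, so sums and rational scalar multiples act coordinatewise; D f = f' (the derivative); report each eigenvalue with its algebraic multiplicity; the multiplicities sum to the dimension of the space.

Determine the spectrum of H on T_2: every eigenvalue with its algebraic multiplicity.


image of 1: -1
image of cos x: 3cos x
image of sin x: 3sin x
image of cos 2x: 51cos 2x
image of sin 2x: 51sin 2x
the matrix is diagonal; its diagonal is (-1, 3, 3, 51, 51)
for a triangular matrix the eigenvalues are the diagonal entries, with algebraic multiplicity their repetition count

λ = -1 (multiplicity 1), λ = 3 (multiplicity 2), λ = 51 (multiplicity 2)


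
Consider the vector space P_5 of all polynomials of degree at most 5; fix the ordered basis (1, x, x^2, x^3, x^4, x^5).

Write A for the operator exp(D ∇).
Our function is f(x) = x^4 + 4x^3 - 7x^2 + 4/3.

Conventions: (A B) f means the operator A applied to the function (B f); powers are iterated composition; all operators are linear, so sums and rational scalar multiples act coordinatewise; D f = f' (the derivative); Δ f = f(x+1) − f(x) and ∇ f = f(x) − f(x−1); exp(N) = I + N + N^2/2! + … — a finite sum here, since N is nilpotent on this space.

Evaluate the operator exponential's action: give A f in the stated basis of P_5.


the result is g(x) = x^4 + 4x^3 + 5x^2 + 12x - 26/3

order-1 term: 12x^2 + 12x - 22
order-2 term: 12
the series for exp(D ∇) f terminates at order 2
exp(D ∇) f = x^4 + 4x^3 + 5x^2 + 12x - 26/3


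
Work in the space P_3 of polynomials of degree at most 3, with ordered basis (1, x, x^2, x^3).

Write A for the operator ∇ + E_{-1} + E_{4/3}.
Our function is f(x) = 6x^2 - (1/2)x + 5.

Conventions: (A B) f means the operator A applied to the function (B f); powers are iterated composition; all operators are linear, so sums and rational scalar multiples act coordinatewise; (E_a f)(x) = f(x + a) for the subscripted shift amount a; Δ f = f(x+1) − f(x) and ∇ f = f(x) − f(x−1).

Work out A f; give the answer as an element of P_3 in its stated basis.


∇ f = 12x - 13/2
E_{-1} f = 6x^2 - (25/2)x + 23/2
E_{4/3} f = 6x^2 + (31/2)x + 15
(∇ + E_{-1} + E_{4/3}) f = 12x^2 + 15x + 20

g(x) = 12x^2 + 15x + 20


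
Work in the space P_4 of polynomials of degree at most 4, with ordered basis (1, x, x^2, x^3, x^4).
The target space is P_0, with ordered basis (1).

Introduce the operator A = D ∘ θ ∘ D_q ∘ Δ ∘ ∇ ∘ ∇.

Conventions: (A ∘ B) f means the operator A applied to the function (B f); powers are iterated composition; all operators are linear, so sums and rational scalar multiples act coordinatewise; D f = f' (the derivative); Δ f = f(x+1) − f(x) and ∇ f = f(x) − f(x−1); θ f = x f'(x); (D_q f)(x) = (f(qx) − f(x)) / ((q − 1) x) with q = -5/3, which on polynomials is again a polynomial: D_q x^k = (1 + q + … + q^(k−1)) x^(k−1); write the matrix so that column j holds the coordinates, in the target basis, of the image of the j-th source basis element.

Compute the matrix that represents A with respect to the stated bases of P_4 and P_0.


image of 1: 0
image of x: 0
image of x^2: 0
image of x^3: 0
image of x^4: 0
each image's coordinates form column j of the matrix

the matrix is [[0, 0, 0, 0, 0]] (rows listed top to bottom)


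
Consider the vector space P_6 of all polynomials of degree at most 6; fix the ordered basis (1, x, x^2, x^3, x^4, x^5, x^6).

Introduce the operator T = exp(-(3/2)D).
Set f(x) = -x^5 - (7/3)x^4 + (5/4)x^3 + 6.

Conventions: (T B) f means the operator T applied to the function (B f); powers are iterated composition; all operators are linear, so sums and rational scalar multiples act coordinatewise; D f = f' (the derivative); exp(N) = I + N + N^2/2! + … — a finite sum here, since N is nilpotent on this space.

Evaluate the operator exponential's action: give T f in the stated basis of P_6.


the result is g(x) = -x^5 + (31/6)x^4 - (29/4)x^3 - (27/8)x^2 + (117/8)x - 39/16

order-1 term: (15/2)x^4 + 14x^3 - (45/8)x^2
order-2 term: -(45/2)x^3 - (63/2)x^2 + (135/16)x
order-3 term: (135/4)x^2 + (63/2)x - 135/32
order-4 term: -(405/16)x - 189/16
order-5 term: 243/32
the series for exp(-(3/2)D) f terminates at order 5
exp(-(3/2)D) f = -x^5 + (31/6)x^4 - (29/4)x^3 - (27/8)x^2 + (117/8)x - 39/16


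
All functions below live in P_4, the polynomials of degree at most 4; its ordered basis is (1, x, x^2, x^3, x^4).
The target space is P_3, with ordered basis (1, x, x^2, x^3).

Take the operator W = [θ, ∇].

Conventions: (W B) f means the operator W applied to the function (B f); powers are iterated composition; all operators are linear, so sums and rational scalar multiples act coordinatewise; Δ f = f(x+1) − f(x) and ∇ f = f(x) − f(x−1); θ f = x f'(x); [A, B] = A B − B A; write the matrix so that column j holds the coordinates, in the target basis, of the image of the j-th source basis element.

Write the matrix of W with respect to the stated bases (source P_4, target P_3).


image of 1: 0
image of x: -1
image of x^2: -2x + 2
image of x^3: -3x^2 + 6x - 3
image of x^4: -4x^3 + 12x^2 - 12x + 4
each image's coordinates form column j of the matrix

the matrix is [[0, -1, 2, -3, 4]; [0, 0, -2, 6, -12]; [0, 0, 0, -3, 12]; [0, 0, 0, 0, -4]] (rows listed top to bottom)


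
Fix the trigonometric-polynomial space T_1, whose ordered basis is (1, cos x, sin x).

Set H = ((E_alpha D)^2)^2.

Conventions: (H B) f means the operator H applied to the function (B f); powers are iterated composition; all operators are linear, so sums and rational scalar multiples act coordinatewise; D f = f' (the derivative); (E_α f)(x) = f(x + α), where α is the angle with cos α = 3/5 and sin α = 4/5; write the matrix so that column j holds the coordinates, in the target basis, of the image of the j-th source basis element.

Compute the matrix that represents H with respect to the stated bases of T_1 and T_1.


image of 1: 0
image of cos x: -(527/625)cos x + (336/625)sin x
image of sin x: -(336/625)cos x - (527/625)sin x
each image's coordinates form column j of the matrix

the matrix is [[0, 0, 0]; [0, -527/625, -336/625]; [0, 336/625, -527/625]] (rows listed top to bottom)


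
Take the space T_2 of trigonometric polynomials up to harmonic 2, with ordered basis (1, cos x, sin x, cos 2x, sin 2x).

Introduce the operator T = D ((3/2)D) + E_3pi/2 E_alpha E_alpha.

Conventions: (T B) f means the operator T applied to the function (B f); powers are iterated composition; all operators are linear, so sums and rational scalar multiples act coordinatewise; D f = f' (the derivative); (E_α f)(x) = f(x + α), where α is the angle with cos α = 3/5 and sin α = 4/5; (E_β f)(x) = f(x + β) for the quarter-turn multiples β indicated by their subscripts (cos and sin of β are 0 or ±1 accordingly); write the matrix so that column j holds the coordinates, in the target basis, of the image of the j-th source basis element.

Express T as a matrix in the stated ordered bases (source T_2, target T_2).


the matrix is [[1, 0, 0, 0, 0]; [0, -27/50, 7/25, 0, 0]; [0, -7/25, -27/50, 0, 0]; [0, 0, 0, -3223/625, 336/625]; [0, 0, 0, -336/625, -3223/625]] (rows listed top to bottom)

image of 1: 1
image of cos x: -(27/50)cos x - (7/25)sin x
image of sin x: (7/25)cos x - (27/50)sin x
image of cos 2x: -(3223/625)cos 2x - (336/625)sin 2x
image of sin 2x: (336/625)cos 2x - (3223/625)sin 2x
each image's coordinates form column j of the matrix


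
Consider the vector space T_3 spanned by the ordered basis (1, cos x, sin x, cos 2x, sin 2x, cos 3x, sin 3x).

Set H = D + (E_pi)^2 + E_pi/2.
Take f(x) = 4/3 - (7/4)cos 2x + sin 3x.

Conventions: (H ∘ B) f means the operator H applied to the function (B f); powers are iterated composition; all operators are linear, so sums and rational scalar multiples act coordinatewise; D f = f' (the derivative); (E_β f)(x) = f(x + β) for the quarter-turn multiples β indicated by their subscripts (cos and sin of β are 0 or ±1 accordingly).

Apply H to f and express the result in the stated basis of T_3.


g(x) = 8/3 + (7/2)sin 2x + 2cos 3x + sin 3x

D f = (7/2)sin 2x + 3cos 3x
E_pi f = 4/3 - (7/4)cos 2x - sin 3x
E_pi E_pi f = 4/3 - (7/4)cos 2x + sin 3x
E_pi/2 f = 4/3 + (7/4)cos 2x - cos 3x
(D + (E_pi)^2 + E_pi/2) f = 8/3 + (7/2)sin 2x + 2cos 3x + sin 3x


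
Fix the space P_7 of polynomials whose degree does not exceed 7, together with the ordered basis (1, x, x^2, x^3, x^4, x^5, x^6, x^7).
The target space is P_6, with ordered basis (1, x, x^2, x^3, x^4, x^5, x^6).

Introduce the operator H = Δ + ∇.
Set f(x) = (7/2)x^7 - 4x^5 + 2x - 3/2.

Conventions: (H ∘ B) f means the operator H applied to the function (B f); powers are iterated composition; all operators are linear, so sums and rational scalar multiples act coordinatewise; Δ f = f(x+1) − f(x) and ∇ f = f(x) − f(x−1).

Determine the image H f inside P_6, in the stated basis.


Δ f = (49/2)x^6 + (147/2)x^5 + (205/2)x^4 + (165/2)x^3 + (67/2)x^2 + (9/2)x + 3/2
∇ f = (49/2)x^6 - (147/2)x^5 + (205/2)x^4 - (165/2)x^3 + (67/2)x^2 - (9/2)x + 3/2
(Δ + ∇) f = 49x^6 + 205x^4 + 67x^2 + 3

the image equals g(x) = 49x^6 + 205x^4 + 67x^2 + 3


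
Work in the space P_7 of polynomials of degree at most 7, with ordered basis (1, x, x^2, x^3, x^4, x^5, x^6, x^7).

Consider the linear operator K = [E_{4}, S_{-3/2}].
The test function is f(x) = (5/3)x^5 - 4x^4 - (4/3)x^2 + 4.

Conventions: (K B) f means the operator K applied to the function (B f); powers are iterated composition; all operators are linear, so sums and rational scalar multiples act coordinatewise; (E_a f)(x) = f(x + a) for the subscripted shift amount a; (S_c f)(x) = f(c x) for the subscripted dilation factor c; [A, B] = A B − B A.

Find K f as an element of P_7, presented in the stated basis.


S_{-3/2} f = -(405/32)x^5 - (81/4)x^4 - 3x^2 + 4
E_{4} S_{-3/2} f = -(405/32)x^5 - (2187/8)x^4 - 2349x^3 - 10047x^2 - 21408x - 18188
E_{4} f = (5/3)x^5 + (88/3)x^4 + (608/3)x^3 + (2044/3)x^2 + (3296/3)x + 1996/3
S_{-3/2} E_{4} f = -(405/32)x^5 + (297/2)x^4 - 684x^3 + 1533x^2 - 1648x + 1996/3
[E_{4}, S_{-3/2}] f = -(3375/8)x^4 - 1665x^3 - 11580x^2 - 19760x - 56560/3

the image equals g(x) = -(3375/8)x^4 - 1665x^3 - 11580x^2 - 19760x - 56560/3


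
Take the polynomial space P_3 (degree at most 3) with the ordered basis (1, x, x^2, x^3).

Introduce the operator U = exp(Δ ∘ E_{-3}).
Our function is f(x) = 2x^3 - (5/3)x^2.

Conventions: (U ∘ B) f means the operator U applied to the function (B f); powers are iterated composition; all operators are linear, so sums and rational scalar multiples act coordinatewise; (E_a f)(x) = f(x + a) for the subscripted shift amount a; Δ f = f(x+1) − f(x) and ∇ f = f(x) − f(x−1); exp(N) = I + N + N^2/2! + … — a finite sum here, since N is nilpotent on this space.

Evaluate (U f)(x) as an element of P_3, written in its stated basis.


the result is g(x) = 2x^3 + (13/3)x^2 - (82/3)x + 50/3

order-1 term: 6x^2 - (100/3)x + 139/3
order-2 term: 6x - 95/3
order-3 term: 2
the series for exp(Δ ∘ E_{-3}) f terminates at order 3
exp(Δ ∘ E_{-3}) f = 2x^3 + (13/3)x^2 - (82/3)x + 50/3


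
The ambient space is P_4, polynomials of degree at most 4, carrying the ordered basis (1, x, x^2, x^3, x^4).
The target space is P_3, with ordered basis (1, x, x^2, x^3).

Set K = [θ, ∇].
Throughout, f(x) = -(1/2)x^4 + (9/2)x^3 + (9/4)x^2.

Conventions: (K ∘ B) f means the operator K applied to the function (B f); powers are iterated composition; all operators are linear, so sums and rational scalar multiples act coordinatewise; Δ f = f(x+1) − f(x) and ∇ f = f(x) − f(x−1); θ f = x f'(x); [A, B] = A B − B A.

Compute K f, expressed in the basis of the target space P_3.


the result is g(x) = 2x^3 - (39/2)x^2 + (57/2)x - 11

∇ f = -2x^3 + (33/2)x^2 - 11x + 11/4
θ ∇ f = -6x^3 + 33x^2 - 11x
θ f = -2x^4 + (27/2)x^3 + (9/2)x^2
∇ θ f = -8x^3 + (105/2)x^2 - (79/2)x + 11
[θ, ∇] f = 2x^3 - (39/2)x^2 + (57/2)x - 11


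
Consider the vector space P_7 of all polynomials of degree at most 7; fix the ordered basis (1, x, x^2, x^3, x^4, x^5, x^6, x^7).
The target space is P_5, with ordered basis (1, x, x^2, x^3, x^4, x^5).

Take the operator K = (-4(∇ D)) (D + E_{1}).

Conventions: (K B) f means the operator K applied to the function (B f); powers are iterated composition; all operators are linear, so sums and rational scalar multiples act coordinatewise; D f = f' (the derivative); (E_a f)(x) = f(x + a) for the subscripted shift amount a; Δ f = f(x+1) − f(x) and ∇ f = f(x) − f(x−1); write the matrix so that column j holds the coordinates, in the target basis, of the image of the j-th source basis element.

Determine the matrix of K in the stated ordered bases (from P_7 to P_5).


the matrix is [[0, 0, -8, -36, 32, -100, 96, -196]; [0, 0, 0, -24, -144, 160, -600, 672]; [0, 0, 0, 0, -48, -360, 480, -2100]; [0, 0, 0, 0, 0, -80, -720, 1120]; [0, 0, 0, 0, 0, 0, -120, -1260]; [0, 0, 0, 0, 0, 0, 0, -168]] (rows listed top to bottom)

image of 1: 0
image of x: 0
image of x^2: -8
image of x^3: -24x - 36
image of x^4: -48x^2 - 144x + 32
image of x^5: -80x^3 - 360x^2 + 160x - 100
image of x^6: -120x^4 - 720x^3 + 480x^2 - 600x + 96
image of x^7: -168x^5 - 1260x^4 + 1120x^3 - 2100x^2 + 672x - 196
each image's coordinates form column j of the matrix


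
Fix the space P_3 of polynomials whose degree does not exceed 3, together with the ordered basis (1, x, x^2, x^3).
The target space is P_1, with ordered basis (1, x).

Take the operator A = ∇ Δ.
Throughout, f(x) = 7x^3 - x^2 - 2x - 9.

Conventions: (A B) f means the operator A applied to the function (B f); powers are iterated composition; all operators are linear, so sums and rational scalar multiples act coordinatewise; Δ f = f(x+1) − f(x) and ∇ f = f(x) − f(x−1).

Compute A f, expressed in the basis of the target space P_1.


the result is g(x) = 42x - 2

Δ f = 21x^2 + 19x + 4
∇ Δ f = 42x - 2


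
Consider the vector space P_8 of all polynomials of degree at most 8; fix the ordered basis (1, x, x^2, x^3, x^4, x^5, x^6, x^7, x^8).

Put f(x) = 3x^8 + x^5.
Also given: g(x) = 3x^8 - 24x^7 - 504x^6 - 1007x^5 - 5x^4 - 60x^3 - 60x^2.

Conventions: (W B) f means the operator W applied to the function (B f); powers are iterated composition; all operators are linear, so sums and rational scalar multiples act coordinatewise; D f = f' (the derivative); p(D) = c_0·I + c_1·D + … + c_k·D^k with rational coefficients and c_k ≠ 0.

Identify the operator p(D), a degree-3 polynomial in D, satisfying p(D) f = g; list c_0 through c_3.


D^0 f = 3x^8 + x^5
D^1 f = 24x^7 + 5x^4
D^2 f = 168x^6 + 20x^3
D^3 f = 1008x^5 + 60x^2
matching coefficients of g against c_0 f + c_1 Df + … from the top degree down determines the c_i
solution: c_0 = 1, c_1 = -1, c_2 = -3, c_3 = -1

p(D) = I − D − 3·D^2 − D^3, i.e. c_0 = 1, c_1 = -1, c_2 = -3, c_3 = -1


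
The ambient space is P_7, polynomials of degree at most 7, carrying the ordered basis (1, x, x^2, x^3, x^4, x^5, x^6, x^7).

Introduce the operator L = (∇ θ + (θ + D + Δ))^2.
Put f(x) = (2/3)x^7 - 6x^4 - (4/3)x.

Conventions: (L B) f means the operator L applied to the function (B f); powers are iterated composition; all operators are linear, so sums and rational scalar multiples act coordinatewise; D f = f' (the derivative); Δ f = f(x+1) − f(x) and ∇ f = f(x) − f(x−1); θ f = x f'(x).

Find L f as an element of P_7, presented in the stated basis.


the result is g(x) = (98/3)x^7 + 546x^6 + 1008x^5 - (12398/3)x^4 + 11312x^3 - 14154x^2 + 9816x - 8906/3

θ f = (14/3)x^7 - 24x^4 - (4/3)x
∇ θ f = (98/3)x^6 - 98x^5 + (490/3)x^4 - (778/3)x^3 + 242x^2 - (386/3)x + 82/3
θ f = (14/3)x^7 - 24x^4 - (4/3)x
D f = (14/3)x^6 - 24x^3 - 4/3
Δ f = (14/3)x^6 + 14x^5 + (70/3)x^4 - (2/3)x^3 - 22x^2 - (58/3)x - 20/3
(θ + D + Δ) f = (14/3)x^7 + (28/3)x^6 + 14x^5 - (2/3)x^4 - (74/3)x^3 - 22x^2 - (62/3)x - 8
(∇ θ + (θ + D + Δ)) f = (14/3)x^7 + 42x^6 - 84x^5 + (488/3)x^4 - 284x^3 + 220x^2 - (448/3)x + 58/3
θ (∇ θ + (θ + D + Δ)) f = (98/3)x^7 + 252x^6 - 420x^5 + (1952/3)x^4 - 852x^3 + 440x^2 - (448/3)x
∇ θ (∇ θ + (θ + D + Δ)) f = (686/3)x^6 + 826x^5 - (14210/3)x^4 + (32098/3)x^3 - 13754x^2 + 9422x - 8194/3
θ (∇ θ + (θ + D + Δ)) f = (98/3)x^7 + 252x^6 - 420x^5 + (1952/3)x^4 - 852x^3 + 440x^2 - (448/3)x
D (∇ θ + (θ + D + Δ)) f = (98/3)x^6 + 252x^5 - 420x^4 + (1952/3)x^3 - 852x^2 + 440x - 448/3
Δ (∇ θ + (θ + D + Δ)) f = (98/3)x^6 + 350x^5 + (1120/3)x^4 + 814x^3 + 12x^2 + (310/3)x - 88
(θ + D + Δ) (∇ θ + (θ + D + Δ)) f = (98/3)x^7 + (952/3)x^6 + 182x^5 + 604x^4 + (1838/3)x^3 - 400x^2 + 394x - 712/3
(∇ θ + (θ + D + Δ)) (∇ θ + (θ + D + Δ)) f = (98/3)x^7 + 546x^6 + 1008x^5 - (12398/3)x^4 + 11312x^3 - 14154x^2 + 9816x - 8906/3


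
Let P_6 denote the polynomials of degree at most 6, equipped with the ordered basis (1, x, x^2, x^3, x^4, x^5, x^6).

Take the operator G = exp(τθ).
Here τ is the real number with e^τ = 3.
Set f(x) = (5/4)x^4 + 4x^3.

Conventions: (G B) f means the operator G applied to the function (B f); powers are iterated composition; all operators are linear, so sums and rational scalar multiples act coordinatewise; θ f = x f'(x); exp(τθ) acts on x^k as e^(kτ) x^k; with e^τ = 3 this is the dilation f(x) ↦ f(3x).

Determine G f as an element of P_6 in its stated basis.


the image equals g(x) = (405/4)x^4 + 108x^3

exp(τθ) x^k = e^(kτ) x^k; with e^τ = 3 this sends x^k to 3^k x^k
x^3 ↦ 27 x^3
x^4 ↦ 81 x^4
applying this coordinatewise to f: exp(τθ) f = (405/4)x^4 + 108x^3


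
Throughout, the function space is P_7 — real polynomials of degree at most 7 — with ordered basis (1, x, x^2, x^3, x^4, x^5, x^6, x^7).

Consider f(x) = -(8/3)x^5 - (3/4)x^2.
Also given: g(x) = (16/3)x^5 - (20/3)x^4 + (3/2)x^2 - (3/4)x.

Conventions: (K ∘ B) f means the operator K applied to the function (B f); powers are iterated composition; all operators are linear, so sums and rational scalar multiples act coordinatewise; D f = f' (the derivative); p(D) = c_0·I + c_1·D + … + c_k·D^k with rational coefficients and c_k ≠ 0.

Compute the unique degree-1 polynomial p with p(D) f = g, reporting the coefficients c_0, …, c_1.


p(D) = -2·I + (1/2)·D, i.e. c_0 = -2, c_1 = 1/2

D^0 f = -(8/3)x^5 - (3/4)x^2
D^1 f = -(40/3)x^4 - (3/2)x
matching coefficients of g against c_0 f + c_1 Df + … from the top degree down determines the c_i
solution: c_0 = -2, c_1 = 1/2


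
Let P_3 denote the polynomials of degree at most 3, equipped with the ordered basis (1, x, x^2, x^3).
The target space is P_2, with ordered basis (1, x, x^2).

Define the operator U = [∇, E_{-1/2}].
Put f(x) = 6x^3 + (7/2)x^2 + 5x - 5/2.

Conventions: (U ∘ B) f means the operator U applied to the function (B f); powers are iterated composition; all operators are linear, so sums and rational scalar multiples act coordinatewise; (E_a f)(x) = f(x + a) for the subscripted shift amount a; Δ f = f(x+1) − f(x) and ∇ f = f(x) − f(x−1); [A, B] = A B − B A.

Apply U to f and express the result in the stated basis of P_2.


the result is g(x) = 0

E_{-1/2} f = 6x^3 - (11/2)x^2 + 6x - 39/8
∇ E_{-1/2} f = 18x^2 - 29x + 35/2
∇ f = 18x^2 - 11x + 15/2
E_{-1/2} ∇ f = 18x^2 - 29x + 35/2
[∇, E_{-1/2}] f = 0


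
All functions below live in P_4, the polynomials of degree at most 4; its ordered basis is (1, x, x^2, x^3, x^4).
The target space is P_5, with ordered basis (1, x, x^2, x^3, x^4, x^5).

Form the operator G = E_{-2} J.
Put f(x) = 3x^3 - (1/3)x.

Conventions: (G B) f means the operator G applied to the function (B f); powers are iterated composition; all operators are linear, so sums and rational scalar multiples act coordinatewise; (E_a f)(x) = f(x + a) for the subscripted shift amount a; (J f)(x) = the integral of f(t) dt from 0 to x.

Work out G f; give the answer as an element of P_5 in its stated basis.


J f = (3/4)x^4 - (1/6)x^2
E_{-2} J f = (3/4)x^4 - 6x^3 + (107/6)x^2 - (70/3)x + 34/3

the image equals g(x) = (3/4)x^4 - 6x^3 + (107/6)x^2 - (70/3)x + 34/3


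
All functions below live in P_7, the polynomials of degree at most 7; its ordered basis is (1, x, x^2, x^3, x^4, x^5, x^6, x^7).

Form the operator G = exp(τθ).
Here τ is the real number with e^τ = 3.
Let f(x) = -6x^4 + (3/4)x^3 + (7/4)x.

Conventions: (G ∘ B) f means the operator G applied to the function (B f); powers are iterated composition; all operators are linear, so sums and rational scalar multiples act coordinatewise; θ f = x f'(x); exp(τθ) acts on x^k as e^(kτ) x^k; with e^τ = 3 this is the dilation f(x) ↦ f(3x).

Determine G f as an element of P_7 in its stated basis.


exp(τθ) x^k = e^(kτ) x^k; with e^τ = 3 this sends x^k to 3^k x^k
x ↦ 3 x
x^3 ↦ 27 x^3
x^4 ↦ 81 x^4
applying this coordinatewise to f: exp(τθ) f = -486x^4 + (81/4)x^3 + (21/4)x

the image equals g(x) = -486x^4 + (81/4)x^3 + (21/4)x


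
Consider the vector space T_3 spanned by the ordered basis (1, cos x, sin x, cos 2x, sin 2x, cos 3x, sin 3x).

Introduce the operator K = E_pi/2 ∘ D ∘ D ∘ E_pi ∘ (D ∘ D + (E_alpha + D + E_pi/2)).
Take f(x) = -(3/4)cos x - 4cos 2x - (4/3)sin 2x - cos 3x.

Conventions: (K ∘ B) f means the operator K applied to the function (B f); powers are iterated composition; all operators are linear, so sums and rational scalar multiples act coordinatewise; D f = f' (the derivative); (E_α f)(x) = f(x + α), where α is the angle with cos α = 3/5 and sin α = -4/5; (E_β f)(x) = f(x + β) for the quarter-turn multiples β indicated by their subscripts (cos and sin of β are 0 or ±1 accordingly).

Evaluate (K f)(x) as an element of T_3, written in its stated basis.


D f = (3/4)sin x - (8/3)cos 2x + 8sin 2x + 3sin 3x
D D f = (3/4)cos x + 16cos 2x + (16/3)sin 2x + 9cos 3x
E_alpha f = -(9/20)cos x - (3/5)sin x + (12/5)cos 2x - (52/15)sin 2x + (117/125)cos 3x - (44/125)sin 3x
D f = (3/4)sin x - (8/3)cos 2x + 8sin 2x + 3sin 3x
E_pi/2 f = (3/4)sin x + 4cos 2x + (4/3)sin 2x - sin 3x
(E_alpha + D + E_pi/2) f = -(9/20)cos x + (9/10)sin x + (56/15)cos 2x + (88/15)sin 2x + (117/125)cos 3x + (206/125)sin 3x
(D ∘ D + (E_alpha + D + E_pi/2)) f = (3/10)cos x + (9/10)sin x + (296/15)cos 2x + (56/5)sin 2x + (1242/125)cos 3x + (206/125)sin 3x
E_pi (D ∘ D + (E_alpha + D + E_pi/2)) f = -(3/10)cos x - (9/10)sin x + (296/15)cos 2x + (56/5)sin 2x - (1242/125)cos 3x - (206/125)sin 3x
D E_pi (D ∘ D + (E_alpha + D + E_pi/2)) f = -(9/10)cos x + (3/10)sin x + (112/5)cos 2x - (592/15)sin 2x - (618/125)cos 3x + (3726/125)sin 3x
D D E_pi (D ∘ D + (E_alpha + D + E_pi/2)) f = (3/10)cos x + (9/10)sin x - (1184/15)cos 2x - (224/5)sin 2x + (11178/125)cos 3x + (1854/125)sin 3x
E_pi/2 D D E_pi (D ∘ D + (E_alpha + D + E_pi/2)) f = (9/10)cos x - (3/10)sin x + (1184/15)cos 2x + (224/5)sin 2x - (1854/125)cos 3x + (11178/125)sin 3x

the result is g(x) = (9/10)cos x - (3/10)sin x + (1184/15)cos 2x + (224/5)sin 2x - (1854/125)cos 3x + (11178/125)sin 3x


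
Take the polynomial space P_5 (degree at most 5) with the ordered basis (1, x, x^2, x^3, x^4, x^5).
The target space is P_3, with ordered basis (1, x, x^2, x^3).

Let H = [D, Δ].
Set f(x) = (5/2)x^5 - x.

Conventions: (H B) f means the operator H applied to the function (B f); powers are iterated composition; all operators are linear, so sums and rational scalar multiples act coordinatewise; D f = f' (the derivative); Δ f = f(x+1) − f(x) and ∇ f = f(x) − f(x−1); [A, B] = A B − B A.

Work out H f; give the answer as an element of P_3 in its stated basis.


the result is g(x) = 0

Δ f = (25/2)x^4 + 25x^3 + 25x^2 + (25/2)x + 3/2
D Δ f = 50x^3 + 75x^2 + 50x + 25/2
D f = (25/2)x^4 - 1
Δ D f = 50x^3 + 75x^2 + 50x + 25/2
[D, Δ] f = 0


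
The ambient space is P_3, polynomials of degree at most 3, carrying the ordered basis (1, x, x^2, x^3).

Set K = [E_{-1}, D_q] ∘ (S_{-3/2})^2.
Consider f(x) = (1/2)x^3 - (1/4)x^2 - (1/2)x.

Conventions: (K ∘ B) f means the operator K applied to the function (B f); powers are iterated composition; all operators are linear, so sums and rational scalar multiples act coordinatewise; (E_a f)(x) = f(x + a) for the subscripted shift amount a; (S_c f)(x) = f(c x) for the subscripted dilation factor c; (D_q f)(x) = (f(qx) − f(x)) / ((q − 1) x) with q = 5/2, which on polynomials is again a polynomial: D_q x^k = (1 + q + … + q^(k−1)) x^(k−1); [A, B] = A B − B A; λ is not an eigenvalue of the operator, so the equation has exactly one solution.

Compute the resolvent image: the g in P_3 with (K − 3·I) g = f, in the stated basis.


write g with unknown coordinates in the stated basis and equate coefficients in (K − 3·I) g = f
solving from the highest basis element down gives g = -(1/6)x^3 + (1/12)x^2 + (2251/384)x - 2295/512
check: K g = (2187/128)x - 6885/512
so K g − 3·g = (1/2)x^3 - (1/4)x^2 - (1/2)x = f ✓

the image equals g(x) = -(1/6)x^3 + (1/12)x^2 + (2251/384)x - 2295/512


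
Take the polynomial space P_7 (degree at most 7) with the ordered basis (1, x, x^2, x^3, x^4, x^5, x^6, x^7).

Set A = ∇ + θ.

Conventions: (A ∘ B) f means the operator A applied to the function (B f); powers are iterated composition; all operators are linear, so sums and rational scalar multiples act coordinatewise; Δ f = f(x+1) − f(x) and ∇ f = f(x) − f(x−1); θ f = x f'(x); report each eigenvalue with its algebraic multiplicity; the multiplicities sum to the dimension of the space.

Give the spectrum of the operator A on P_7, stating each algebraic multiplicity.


image of 1: 0
image of x: x + 1
image of x^2: 2x^2 + 2x - 1
image of x^3: 3x^3 + 3x^2 - 3x + 1
image of x^4: 4x^4 + 4x^3 - 6x^2 + 4x - 1
image of x^5: 5x^5 + 5x^4 - 10x^3 + 10x^2 - 5x + 1
image of x^6: 6x^6 + 6x^5 - 15x^4 + 20x^3 - 15x^2 + 6x - 1
image of x^7: 7x^7 + 7x^6 - 21x^5 + 35x^4 - 35x^3 + 21x^2 - 7x + 1
the matrix is upper triangular; its diagonal is (0, 1, 2, 3, 4, 5, 6, 7)
for a triangular matrix the eigenvalues are the diagonal entries, with algebraic multiplicity their repetition count

λ = 0 (multiplicity 1), λ = 1 (multiplicity 1), λ = 2 (multiplicity 1), λ = 3 (multiplicity 1), λ = 4 (multiplicity 1), λ = 5 (multiplicity 1), λ = 6 (multiplicity 1), λ = 7 (multiplicity 1)


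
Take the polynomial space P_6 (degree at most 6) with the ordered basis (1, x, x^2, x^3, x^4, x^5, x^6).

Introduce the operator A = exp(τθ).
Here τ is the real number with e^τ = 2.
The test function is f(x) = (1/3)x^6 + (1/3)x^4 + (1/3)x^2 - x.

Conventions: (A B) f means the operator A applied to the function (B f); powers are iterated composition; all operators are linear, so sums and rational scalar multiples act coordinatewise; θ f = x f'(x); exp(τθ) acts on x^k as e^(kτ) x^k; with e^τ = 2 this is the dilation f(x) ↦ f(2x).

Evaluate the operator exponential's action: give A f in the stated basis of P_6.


the image equals g(x) = (64/3)x^6 + (16/3)x^4 + (4/3)x^2 - 2x

exp(τθ) x^k = e^(kτ) x^k; with e^τ = 2 this sends x^k to 2^k x^k
x ↦ 2 x
x^2 ↦ 4 x^2
x^4 ↦ 16 x^4
x^6 ↦ 64 x^6
applying this coordinatewise to f: exp(τθ) f = (64/3)x^6 + (16/3)x^4 + (4/3)x^2 - 2x


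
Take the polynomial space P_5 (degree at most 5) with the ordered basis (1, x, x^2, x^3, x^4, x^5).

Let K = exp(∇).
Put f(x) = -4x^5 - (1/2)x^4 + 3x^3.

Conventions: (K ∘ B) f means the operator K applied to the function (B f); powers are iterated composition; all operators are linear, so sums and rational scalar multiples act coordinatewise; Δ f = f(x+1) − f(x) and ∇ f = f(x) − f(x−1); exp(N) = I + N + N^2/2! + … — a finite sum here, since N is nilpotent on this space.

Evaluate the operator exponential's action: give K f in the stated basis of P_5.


order-1 term: -20x^4 + 38x^3 - 28x^2 + 9x - 1/2
order-2 term: -40x^3 + 117x^2 - 125x + 95/2
order-3 term: -40x^2 + 118x - 94
order-4 term: -20x + 79/2
order-5 term: -4
the series for exp(∇) f terminates at order 5
exp(∇) f = -4x^5 - (41/2)x^4 + x^3 + 49x^2 - 18x - 23/2

g(x) = -4x^5 - (41/2)x^4 + x^3 + 49x^2 - 18x - 23/2


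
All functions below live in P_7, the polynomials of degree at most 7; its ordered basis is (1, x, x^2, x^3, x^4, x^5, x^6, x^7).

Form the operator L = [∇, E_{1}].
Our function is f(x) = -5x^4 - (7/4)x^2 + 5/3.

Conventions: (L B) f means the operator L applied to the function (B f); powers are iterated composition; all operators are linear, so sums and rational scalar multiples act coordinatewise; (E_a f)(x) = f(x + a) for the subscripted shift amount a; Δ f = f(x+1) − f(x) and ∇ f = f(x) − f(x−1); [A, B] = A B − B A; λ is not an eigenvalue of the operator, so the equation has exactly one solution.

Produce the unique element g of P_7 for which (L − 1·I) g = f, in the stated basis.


the result is g(x) = 5x^4 + (7/4)x^2 - 5/3

write g with unknown coordinates in the stated basis and equate coefficients in (L − 1·I) g = f
solving from the highest basis element down gives g = 5x^4 + (7/4)x^2 - 5/3
check: L g = 0
so L g − 1·g = -5x^4 - (7/4)x^2 + 5/3 = f ✓


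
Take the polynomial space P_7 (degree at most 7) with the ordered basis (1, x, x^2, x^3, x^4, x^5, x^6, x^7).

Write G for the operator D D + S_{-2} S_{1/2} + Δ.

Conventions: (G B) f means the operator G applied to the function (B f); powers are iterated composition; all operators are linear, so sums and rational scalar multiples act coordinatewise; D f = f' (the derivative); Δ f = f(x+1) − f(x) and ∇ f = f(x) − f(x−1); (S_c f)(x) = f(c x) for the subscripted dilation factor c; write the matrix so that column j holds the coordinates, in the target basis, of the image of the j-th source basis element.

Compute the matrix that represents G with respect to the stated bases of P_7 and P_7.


the matrix is [[1, 1, 3, 1, 1, 1, 1, 1]; [0, -1, 2, 9, 4, 5, 6, 7]; [0, 0, 1, 3, 18, 10, 15, 21]; [0, 0, 0, -1, 4, 30, 20, 35]; [0, 0, 0, 0, 1, 5, 45, 35]; [0, 0, 0, 0, 0, -1, 6, 63]; [0, 0, 0, 0, 0, 0, 1, 7]; [0, 0, 0, 0, 0, 0, 0, -1]] (rows listed top to bottom)

image of 1: 1
image of x: -x + 1
image of x^2: x^2 + 2x + 3
image of x^3: -x^3 + 3x^2 + 9x + 1
image of x^4: x^4 + 4x^3 + 18x^2 + 4x + 1
image of x^5: -x^5 + 5x^4 + 30x^3 + 10x^2 + 5x + 1
image of x^6: x^6 + 6x^5 + 45x^4 + 20x^3 + 15x^2 + 6x + 1
image of x^7: -x^7 + 7x^6 + 63x^5 + 35x^4 + 35x^3 + 21x^2 + 7x + 1
each image's coordinates form column j of the matrix


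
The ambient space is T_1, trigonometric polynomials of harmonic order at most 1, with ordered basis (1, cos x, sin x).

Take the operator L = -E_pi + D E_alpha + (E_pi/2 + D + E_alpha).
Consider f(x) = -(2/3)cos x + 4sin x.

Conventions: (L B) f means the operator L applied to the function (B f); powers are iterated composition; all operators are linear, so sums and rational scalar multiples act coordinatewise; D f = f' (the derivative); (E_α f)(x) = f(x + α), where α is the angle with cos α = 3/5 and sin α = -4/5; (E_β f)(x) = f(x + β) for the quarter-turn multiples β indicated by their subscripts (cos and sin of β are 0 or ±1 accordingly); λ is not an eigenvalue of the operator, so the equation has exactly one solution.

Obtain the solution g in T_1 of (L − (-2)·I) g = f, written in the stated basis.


write g with unknown coordinates in the stated basis and equate coefficients in (L − (-2)·I) g = f
solving from the highest basis element down gives g = -(152/339)cos x + (82/113)sin x
check: L g = (26/113)cos x + (288/113)sin x
so L g − (-2)·g = -(2/3)cos x + 4sin x = f ✓

the image equals g(x) = -(152/339)cos x + (82/113)sin x


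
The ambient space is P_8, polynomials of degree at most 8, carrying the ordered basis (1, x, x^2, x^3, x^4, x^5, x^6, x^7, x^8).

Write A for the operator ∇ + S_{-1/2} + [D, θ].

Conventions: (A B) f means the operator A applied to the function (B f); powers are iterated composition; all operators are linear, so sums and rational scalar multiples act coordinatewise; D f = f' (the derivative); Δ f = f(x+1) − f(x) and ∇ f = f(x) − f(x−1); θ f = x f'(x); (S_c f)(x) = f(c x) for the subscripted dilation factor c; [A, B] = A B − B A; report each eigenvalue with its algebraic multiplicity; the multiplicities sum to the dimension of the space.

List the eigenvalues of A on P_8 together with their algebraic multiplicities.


image of 1: 1
image of x: -(1/2)x + 2
image of x^2: (1/4)x^2 + 4x - 1
image of x^3: -(1/8)x^3 + 6x^2 - 3x + 1
image of x^4: (1/16)x^4 + 8x^3 - 6x^2 + 4x - 1
image of x^5: -(1/32)x^5 + 10x^4 - 10x^3 + 10x^2 - 5x + 1
image of x^6: (1/64)x^6 + 12x^5 - 15x^4 + 20x^3 - 15x^2 + 6x - 1
image of x^7: -(1/128)x^7 + 14x^6 - 21x^5 + 35x^4 - 35x^3 + 21x^2 - 7x + 1
image of x^8: (1/256)x^8 + 16x^7 - 28x^6 + 56x^5 - 70x^4 + 56x^3 - 28x^2 + 8x - 1
the matrix is upper triangular; its diagonal is (1, -1/2, 1/4, -1/8, 1/16, -1/32, 1/64, -1/128, 1/256)
for a triangular matrix the eigenvalues are the diagonal entries, with algebraic multiplicity their repetition count

λ = -1/2 (multiplicity 1), λ = -1/8 (multiplicity 1), λ = -1/32 (multiplicity 1), λ = -1/128 (multiplicity 1), λ = 1/256 (multiplicity 1), λ = 1/64 (multiplicity 1), λ = 1/16 (multiplicity 1), λ = 1/4 (multiplicity 1), λ = 1 (multiplicity 1)


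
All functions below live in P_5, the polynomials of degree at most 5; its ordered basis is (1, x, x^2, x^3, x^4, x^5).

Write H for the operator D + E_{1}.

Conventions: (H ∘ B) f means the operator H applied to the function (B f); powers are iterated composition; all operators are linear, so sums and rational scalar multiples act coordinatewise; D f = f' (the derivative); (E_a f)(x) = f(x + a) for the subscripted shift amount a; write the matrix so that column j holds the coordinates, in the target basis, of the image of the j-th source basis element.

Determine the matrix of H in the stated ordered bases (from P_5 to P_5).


image of 1: 1
image of x: x + 2
image of x^2: x^2 + 4x + 1
image of x^3: x^3 + 6x^2 + 3x + 1
image of x^4: x^4 + 8x^3 + 6x^2 + 4x + 1
image of x^5: x^5 + 10x^4 + 10x^3 + 10x^2 + 5x + 1
each image's coordinates form column j of the matrix

the matrix is [[1, 2, 1, 1, 1, 1]; [0, 1, 4, 3, 4, 5]; [0, 0, 1, 6, 6, 10]; [0, 0, 0, 1, 8, 10]; [0, 0, 0, 0, 1, 10]; [0, 0, 0, 0, 0, 1]] (rows listed top to bottom)


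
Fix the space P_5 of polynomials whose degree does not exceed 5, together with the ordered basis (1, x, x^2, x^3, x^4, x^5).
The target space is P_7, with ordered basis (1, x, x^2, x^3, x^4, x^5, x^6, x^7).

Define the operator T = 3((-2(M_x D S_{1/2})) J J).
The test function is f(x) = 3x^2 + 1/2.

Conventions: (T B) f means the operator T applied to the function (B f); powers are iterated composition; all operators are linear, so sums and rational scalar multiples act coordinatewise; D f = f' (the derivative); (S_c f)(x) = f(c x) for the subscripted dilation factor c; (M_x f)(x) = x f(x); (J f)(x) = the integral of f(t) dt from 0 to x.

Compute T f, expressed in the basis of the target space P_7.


the result is g(x) = -(3/8)x^4 - (3/4)x^2

J f = x^3 + (1/2)x
J J f = (1/4)x^4 + (1/4)x^2
S_{1/2} (J J) f = (1/64)x^4 + (1/16)x^2
D S_{1/2} (J J) f = (1/16)x^3 + (1/8)x
M_x D S_{1/2} (J J) f = (1/16)x^4 + (1/8)x^2
(-2(M_x D S_{1/2})) (J J) f = -(1/8)x^4 - (1/4)x^2
(3((-2(M_x D S_{1/2})) J J)) f = -(3/8)x^4 - (3/4)x^2
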